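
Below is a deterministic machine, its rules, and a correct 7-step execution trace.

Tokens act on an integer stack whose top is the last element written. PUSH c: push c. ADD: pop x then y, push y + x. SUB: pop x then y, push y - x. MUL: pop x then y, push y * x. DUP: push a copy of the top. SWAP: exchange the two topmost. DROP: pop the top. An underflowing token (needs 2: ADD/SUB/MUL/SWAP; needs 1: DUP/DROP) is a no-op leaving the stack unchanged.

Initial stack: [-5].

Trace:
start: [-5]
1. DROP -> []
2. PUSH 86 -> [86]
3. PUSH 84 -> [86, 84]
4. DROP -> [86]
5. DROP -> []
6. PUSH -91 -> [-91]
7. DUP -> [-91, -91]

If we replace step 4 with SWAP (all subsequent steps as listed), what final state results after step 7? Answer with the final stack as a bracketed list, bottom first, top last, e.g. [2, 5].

[84, -91, -91]

(re-executing from step 4 with the substitution; state before step 4: [86, 84])
4. SWAP -> [84, 86]
5. DROP -> [84]
6. PUSH -91 -> [84, -91]
7. DUP -> [84, -91, -91]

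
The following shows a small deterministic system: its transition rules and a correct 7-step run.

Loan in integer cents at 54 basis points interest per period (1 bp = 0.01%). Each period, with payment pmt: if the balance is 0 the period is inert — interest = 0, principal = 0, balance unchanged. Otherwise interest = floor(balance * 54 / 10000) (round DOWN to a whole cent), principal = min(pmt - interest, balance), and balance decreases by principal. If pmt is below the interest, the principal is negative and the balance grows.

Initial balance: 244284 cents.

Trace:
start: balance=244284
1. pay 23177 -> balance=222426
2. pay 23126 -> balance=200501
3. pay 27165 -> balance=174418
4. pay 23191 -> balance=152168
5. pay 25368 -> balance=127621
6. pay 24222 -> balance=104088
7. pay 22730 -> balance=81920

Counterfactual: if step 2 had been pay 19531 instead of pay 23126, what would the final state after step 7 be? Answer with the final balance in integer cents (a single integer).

85613

(re-executing from step 2 with the substitution; state before step 2: balance=222426)
2. pay 19531 -> balance=204096
3. pay 27165 -> balance=178033
4. pay 23191 -> balance=155803
5. pay 25368 -> balance=131276
6. pay 24222 -> balance=107762
7. pay 22730 -> balance=85613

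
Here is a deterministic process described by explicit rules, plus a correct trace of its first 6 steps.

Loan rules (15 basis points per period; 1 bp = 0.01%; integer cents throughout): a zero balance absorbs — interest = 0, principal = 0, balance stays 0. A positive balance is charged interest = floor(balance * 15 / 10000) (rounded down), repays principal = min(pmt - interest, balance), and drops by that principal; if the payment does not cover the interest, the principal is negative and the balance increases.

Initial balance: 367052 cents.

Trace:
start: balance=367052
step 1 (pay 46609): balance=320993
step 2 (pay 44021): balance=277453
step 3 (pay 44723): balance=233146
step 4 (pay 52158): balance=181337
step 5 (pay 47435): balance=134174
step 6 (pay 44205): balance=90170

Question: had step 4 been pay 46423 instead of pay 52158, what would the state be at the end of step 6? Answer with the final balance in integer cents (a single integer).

95921

(re-executing from step 4 with the substitution; state before step 4: balance=233146)
step 4 (pay 46423): balance=187072
step 5 (pay 47435): balance=139917
step 6 (pay 44205): balance=95921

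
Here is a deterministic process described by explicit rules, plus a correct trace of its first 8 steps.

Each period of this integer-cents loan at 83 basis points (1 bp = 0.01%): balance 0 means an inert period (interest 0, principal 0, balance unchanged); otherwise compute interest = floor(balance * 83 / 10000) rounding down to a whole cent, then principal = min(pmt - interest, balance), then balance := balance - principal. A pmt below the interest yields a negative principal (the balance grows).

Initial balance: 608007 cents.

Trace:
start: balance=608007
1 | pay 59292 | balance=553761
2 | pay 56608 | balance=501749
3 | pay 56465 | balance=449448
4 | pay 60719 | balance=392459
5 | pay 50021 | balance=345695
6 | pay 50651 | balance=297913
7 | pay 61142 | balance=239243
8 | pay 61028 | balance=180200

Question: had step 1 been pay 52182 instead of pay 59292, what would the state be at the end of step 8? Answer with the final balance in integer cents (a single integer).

187734

(re-executing from step 1 with the substitution; state before step 1: balance=608007)
1 | pay 52182 | balance=560871
2 | pay 56608 | balance=508918
3 | pay 56465 | balance=456677
4 | pay 60719 | balance=399748
5 | pay 50021 | balance=353044
6 | pay 50651 | balance=305323
7 | pay 61142 | balance=246715
8 | pay 61028 | balance=187734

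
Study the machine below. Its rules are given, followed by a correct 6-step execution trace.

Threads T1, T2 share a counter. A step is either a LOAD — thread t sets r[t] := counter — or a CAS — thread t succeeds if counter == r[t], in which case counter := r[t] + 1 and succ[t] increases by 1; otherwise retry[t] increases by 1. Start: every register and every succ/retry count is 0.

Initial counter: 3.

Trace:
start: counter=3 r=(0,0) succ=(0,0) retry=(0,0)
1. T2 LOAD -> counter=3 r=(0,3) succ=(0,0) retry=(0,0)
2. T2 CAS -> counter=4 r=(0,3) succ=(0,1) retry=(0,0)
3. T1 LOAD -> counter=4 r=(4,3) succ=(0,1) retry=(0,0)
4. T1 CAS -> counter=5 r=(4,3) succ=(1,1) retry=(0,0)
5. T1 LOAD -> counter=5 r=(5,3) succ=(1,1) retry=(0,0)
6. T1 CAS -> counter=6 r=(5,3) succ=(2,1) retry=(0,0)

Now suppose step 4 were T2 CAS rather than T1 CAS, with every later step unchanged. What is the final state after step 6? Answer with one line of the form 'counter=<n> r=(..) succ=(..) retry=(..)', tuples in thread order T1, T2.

(re-executing from step 4 with the substitution; state before step 4: counter=4 r=(4,3) succ=(0,1) retry=(0,0))
4. T2 CAS -> counter=4 r=(4,3) succ=(0,1) retry=(0,1)
5. T1 LOAD -> counter=4 r=(4,3) succ=(0,1) retry=(0,1)
6. T1 CAS -> counter=5 r=(4,3) succ=(1,1) retry=(0,1)

counter=5 r=(4,3) succ=(1,1) retry=(0,1)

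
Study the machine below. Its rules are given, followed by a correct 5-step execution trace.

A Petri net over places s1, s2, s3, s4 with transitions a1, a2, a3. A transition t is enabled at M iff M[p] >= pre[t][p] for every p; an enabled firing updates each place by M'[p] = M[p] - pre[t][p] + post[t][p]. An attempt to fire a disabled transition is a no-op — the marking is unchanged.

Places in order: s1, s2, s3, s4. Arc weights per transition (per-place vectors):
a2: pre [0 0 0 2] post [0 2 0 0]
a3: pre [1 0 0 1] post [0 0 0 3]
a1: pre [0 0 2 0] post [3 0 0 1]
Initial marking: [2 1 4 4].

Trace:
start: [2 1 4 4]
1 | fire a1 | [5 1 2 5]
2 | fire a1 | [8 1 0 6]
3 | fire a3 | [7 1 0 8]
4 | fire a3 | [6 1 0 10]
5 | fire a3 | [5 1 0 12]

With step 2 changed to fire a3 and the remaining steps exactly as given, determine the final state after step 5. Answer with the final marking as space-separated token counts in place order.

1 1 2 13

(re-executing from step 2 with the substitution; state before step 2: [5 1 2 5])
2 | fire a3 | [4 1 2 7]
3 | fire a3 | [3 1 2 9]
4 | fire a3 | [2 1 2 11]
5 | fire a3 | [1 1 2 13]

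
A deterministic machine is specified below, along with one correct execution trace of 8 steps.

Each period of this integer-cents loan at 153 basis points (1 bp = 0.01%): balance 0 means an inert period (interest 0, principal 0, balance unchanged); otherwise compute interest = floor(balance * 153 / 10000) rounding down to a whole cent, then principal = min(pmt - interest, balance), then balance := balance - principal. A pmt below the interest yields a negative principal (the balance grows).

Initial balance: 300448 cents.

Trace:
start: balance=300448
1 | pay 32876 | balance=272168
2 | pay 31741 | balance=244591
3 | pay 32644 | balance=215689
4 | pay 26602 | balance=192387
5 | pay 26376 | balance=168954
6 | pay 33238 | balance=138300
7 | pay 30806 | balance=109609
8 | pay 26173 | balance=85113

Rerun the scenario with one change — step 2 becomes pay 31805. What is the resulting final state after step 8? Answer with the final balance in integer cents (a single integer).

85042

(re-executing from step 2 with the substitution; state before step 2: balance=272168)
2 | pay 31805 | balance=244527
3 | pay 32644 | balance=215624
4 | pay 26602 | balance=192321
5 | pay 26376 | balance=168887
6 | pay 33238 | balance=138232
7 | pay 30806 | balance=109540
8 | pay 26173 | balance=85042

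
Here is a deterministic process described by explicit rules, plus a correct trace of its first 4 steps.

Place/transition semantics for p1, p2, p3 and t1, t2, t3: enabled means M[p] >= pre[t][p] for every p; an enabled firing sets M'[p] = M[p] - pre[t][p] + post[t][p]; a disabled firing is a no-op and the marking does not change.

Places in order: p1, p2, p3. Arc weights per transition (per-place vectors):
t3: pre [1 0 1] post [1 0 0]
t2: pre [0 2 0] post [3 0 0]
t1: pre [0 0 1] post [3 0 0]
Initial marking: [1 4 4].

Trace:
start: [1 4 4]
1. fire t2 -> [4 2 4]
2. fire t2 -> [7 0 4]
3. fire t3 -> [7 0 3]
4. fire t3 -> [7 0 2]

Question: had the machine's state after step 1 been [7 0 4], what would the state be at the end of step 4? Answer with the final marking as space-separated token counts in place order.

state after step 1 := [7 0 4]
2. fire t2 -> [7 0 4]
3. fire t3 -> [7 0 3]
4. fire t3 -> [7 0 2]

7 0 2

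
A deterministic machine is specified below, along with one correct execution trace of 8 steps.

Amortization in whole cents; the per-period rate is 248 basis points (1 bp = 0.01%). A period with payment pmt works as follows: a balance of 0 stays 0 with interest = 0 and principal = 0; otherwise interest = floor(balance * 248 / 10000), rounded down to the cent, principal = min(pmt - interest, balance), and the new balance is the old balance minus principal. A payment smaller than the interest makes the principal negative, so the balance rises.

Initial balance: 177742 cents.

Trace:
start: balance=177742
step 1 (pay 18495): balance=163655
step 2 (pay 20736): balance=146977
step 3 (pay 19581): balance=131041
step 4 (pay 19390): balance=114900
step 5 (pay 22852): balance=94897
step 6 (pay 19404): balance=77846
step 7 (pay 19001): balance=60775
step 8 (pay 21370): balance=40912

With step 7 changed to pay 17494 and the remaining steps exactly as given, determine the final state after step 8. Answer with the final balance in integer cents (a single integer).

42456

(re-executing from step 7 with the substitution; state before step 7: balance=77846)
step 7 (pay 17494): balance=62282
step 8 (pay 21370): balance=42456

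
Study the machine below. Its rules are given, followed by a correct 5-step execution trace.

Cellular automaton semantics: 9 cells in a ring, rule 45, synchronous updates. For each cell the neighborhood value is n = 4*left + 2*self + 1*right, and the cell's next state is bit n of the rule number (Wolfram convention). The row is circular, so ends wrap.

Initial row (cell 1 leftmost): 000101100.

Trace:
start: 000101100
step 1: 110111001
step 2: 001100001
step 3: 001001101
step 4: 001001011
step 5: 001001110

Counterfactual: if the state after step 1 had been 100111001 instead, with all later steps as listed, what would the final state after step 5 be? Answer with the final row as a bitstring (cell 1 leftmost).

state after step 1 := 100111001
step 2: 000100001
step 3: 010101101
step 4: 111111011
step 5: 000000110

000000110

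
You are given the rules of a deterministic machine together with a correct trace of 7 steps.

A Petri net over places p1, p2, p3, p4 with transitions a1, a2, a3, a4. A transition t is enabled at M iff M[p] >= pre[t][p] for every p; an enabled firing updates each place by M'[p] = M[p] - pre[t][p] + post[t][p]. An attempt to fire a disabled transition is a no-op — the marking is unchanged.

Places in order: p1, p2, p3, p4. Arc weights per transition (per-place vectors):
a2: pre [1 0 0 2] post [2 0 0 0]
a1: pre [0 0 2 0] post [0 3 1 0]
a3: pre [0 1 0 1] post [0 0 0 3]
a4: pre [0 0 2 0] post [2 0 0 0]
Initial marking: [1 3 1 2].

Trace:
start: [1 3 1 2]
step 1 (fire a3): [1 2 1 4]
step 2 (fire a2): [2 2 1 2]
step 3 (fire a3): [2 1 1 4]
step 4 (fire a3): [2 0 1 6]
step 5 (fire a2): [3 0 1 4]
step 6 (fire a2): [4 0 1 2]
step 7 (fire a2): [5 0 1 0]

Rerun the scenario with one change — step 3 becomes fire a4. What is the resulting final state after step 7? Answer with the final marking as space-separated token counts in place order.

4 1 1 0

(re-executing from step 3 with the substitution; state before step 3: [2 2 1 2])
step 3 (fire a4): [2 2 1 2]
step 4 (fire a3): [2 1 1 4]
step 5 (fire a2): [3 1 1 2]
step 6 (fire a2): [4 1 1 0]
step 7 (fire a2): [4 1 1 0]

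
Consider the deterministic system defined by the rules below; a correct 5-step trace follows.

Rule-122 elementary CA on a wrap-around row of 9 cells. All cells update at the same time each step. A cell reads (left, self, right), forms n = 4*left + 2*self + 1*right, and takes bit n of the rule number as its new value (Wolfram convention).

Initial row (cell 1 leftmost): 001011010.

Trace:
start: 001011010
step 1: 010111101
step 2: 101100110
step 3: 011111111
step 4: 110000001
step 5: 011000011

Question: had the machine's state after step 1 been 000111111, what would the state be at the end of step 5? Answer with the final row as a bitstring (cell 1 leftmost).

000110011

state after step 1 := 000111111
step 2: 101100001
step 3: 111110011
step 4: 000011110
step 5: 000110011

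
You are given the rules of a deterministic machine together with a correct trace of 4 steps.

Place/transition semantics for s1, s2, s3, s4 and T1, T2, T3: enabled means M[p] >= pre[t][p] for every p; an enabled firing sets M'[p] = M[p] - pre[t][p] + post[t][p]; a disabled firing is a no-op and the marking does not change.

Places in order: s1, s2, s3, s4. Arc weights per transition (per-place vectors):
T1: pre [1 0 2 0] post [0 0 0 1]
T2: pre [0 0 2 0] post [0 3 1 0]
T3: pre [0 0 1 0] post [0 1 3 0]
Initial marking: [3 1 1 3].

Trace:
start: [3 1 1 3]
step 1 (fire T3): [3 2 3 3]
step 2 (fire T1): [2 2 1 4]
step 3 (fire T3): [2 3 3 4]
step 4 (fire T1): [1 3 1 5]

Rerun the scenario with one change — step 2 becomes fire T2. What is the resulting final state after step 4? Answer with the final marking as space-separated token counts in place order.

(re-executing from step 2 with the substitution; state before step 2: [3 2 3 3])
step 2 (fire T2): [3 5 2 3]
step 3 (fire T3): [3 6 4 3]
step 4 (fire T1): [2 6 2 4]

2 6 2 4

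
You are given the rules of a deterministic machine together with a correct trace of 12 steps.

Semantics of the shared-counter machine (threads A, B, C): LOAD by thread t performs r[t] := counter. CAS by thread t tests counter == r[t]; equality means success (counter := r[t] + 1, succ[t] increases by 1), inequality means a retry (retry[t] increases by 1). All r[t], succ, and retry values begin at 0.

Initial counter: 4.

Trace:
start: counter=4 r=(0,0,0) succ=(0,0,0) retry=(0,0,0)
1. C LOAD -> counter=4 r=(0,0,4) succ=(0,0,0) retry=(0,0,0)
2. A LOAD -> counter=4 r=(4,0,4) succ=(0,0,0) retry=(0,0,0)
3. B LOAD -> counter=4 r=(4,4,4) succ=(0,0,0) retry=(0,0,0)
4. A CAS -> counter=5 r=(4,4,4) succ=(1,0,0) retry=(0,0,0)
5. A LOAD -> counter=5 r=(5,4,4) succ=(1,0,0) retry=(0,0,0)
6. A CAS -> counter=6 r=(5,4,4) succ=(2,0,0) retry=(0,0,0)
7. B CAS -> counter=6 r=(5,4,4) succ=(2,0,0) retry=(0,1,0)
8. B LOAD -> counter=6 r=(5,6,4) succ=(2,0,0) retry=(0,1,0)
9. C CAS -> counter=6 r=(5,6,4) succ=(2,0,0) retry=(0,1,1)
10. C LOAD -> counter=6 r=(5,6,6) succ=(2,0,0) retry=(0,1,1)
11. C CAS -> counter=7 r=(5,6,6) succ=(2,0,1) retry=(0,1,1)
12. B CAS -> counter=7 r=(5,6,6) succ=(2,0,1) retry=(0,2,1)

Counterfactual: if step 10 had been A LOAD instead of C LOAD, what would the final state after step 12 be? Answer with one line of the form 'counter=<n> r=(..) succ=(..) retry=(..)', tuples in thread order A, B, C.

(re-executing from step 10 with the substitution; state before step 10: counter=6 r=(5,6,4) succ=(2,0,0) retry=(0,1,1))
10. A LOAD -> counter=6 r=(6,6,4) succ=(2,0,0) retry=(0,1,1)
11. C CAS -> counter=6 r=(6,6,4) succ=(2,0,0) retry=(0,1,2)
12. B CAS -> counter=7 r=(6,6,4) succ=(2,1,0) retry=(0,1,2)

counter=7 r=(6,6,4) succ=(2,1,0) retry=(0,1,2)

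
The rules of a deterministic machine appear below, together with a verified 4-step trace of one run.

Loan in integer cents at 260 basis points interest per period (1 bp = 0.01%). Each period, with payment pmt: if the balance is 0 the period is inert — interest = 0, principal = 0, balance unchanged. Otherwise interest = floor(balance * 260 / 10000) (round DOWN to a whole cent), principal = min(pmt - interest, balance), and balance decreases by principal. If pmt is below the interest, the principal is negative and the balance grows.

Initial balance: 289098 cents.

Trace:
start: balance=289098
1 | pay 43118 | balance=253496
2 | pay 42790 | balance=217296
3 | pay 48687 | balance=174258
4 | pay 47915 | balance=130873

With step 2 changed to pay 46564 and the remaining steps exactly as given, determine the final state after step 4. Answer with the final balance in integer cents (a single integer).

126901

(re-executing from step 2 with the substitution; state before step 2: balance=253496)
2 | pay 46564 | balance=213522
3 | pay 48687 | balance=170386
4 | pay 47915 | balance=126901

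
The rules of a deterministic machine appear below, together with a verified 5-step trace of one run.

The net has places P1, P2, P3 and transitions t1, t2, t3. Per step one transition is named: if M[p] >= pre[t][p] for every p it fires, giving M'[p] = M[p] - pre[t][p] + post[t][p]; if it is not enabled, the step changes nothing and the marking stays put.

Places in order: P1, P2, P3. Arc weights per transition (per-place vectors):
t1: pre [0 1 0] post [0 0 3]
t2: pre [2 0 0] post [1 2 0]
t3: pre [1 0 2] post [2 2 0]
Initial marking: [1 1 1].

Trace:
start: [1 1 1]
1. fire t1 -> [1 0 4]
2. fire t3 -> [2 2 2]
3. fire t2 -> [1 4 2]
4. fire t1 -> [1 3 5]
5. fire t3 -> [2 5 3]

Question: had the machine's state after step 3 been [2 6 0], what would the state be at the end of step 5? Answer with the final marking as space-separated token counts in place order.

state after step 3 := [2 6 0]
4. fire t1 -> [2 5 3]
5. fire t3 -> [3 7 1]

3 7 1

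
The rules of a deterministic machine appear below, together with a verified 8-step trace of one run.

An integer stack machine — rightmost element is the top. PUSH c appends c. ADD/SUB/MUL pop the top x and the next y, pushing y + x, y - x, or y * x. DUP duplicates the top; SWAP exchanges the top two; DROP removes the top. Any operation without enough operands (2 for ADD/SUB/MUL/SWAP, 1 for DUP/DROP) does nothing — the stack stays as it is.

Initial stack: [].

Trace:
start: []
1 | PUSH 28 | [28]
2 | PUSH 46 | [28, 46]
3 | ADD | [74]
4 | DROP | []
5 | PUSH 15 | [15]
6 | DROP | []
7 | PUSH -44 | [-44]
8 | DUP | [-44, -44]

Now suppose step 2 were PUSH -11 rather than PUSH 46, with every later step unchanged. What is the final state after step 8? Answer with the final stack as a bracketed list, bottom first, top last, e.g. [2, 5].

(re-executing from step 2 with the substitution; state before step 2: [28])
2 | PUSH -11 | [28, -11]
3 | ADD | [17]
4 | DROP | []
5 | PUSH 15 | [15]
6 | DROP | []
7 | PUSH -44 | [-44]
8 | DUP | [-44, -44]

[-44, -44]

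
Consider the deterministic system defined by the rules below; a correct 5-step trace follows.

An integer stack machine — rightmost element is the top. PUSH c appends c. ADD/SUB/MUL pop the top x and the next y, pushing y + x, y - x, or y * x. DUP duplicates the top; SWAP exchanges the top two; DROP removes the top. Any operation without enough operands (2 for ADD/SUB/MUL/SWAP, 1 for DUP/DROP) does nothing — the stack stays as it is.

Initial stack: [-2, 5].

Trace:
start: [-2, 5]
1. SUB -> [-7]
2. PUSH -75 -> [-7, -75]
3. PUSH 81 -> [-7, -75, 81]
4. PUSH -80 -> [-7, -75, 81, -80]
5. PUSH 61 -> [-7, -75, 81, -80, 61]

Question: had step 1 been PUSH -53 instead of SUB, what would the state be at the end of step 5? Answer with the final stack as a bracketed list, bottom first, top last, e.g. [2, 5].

(re-executing from step 1 with the substitution; state before step 1: [-2, 5])
1. PUSH -53 -> [-2, 5, -53]
2. PUSH -75 -> [-2, 5, -53, -75]
3. PUSH 81 -> [-2, 5, -53, -75, 81]
4. PUSH -80 -> [-2, 5, -53, -75, 81, -80]
5. PUSH 61 -> [-2, 5, -53, -75, 81, -80, 61]

[-2, 5, -53, -75, 81, -80, 61]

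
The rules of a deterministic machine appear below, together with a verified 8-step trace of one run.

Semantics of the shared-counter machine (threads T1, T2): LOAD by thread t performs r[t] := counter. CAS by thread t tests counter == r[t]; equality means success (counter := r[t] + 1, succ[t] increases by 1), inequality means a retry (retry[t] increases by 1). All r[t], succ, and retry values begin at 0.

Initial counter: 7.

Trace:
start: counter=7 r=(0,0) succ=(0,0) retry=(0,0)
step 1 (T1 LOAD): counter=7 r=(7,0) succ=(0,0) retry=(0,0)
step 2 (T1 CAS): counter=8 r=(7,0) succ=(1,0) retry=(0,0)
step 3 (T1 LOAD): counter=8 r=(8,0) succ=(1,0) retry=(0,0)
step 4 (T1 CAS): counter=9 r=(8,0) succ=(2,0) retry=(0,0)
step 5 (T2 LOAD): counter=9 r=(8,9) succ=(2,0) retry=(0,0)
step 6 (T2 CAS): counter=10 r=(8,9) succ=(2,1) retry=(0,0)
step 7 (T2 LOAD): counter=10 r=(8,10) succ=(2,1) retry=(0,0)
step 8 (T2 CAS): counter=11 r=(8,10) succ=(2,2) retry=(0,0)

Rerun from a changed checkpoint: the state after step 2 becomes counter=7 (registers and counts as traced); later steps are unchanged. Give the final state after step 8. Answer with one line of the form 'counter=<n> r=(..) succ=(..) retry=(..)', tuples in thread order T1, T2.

state after step 2 := counter=7 r=(7,0) succ=(1,0) retry=(0,0)
step 3 (T1 LOAD): counter=7 r=(7,0) succ=(1,0) retry=(0,0)
step 4 (T1 CAS): counter=8 r=(7,0) succ=(2,0) retry=(0,0)
step 5 (T2 LOAD): counter=8 r=(7,8) succ=(2,0) retry=(0,0)
step 6 (T2 CAS): counter=9 r=(7,8) succ=(2,1) retry=(0,0)
step 7 (T2 LOAD): counter=9 r=(7,9) succ=(2,1) retry=(0,0)
step 8 (T2 CAS): counter=10 r=(7,9) succ=(2,2) retry=(0,0)

counter=10 r=(7,9) succ=(2,2) retry=(0,0)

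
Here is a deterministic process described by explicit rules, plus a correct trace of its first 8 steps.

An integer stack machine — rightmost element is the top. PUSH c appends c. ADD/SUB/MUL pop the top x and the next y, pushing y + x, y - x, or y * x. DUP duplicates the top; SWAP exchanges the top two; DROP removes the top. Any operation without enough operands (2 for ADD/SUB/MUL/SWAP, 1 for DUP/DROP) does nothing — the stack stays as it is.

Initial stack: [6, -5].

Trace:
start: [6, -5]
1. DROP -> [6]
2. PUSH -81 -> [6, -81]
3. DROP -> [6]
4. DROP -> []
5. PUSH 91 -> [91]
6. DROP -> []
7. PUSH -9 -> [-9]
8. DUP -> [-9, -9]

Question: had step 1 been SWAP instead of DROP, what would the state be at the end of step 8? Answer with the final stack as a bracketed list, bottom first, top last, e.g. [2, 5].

[-5, -9, -9]

(re-executing from step 1 with the substitution; state before step 1: [6, -5])
1. SWAP -> [-5, 6]
2. PUSH -81 -> [-5, 6, -81]
3. DROP -> [-5, 6]
4. DROP -> [-5]
5. PUSH 91 -> [-5, 91]
6. DROP -> [-5]
7. PUSH -9 -> [-5, -9]
8. DUP -> [-5, -9, -9]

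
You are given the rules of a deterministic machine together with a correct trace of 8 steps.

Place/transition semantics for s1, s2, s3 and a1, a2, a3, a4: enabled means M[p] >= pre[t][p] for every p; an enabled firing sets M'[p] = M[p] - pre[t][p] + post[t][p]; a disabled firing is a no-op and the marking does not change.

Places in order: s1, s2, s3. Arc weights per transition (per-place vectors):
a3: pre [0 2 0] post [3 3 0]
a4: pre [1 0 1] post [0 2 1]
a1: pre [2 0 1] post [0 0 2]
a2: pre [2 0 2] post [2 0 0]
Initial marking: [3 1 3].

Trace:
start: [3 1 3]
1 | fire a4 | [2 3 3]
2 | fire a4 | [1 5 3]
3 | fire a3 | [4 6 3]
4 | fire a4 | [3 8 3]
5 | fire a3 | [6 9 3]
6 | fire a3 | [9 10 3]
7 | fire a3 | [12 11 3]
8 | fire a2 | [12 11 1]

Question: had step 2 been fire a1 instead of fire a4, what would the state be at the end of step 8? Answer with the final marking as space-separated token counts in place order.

11 9 2

(re-executing from step 2 with the substitution; state before step 2: [2 3 3])
2 | fire a1 | [0 3 4]
3 | fire a3 | [3 4 4]
4 | fire a4 | [2 6 4]
5 | fire a3 | [5 7 4]
6 | fire a3 | [8 8 4]
7 | fire a3 | [11 9 4]
8 | fire a2 | [11 9 2]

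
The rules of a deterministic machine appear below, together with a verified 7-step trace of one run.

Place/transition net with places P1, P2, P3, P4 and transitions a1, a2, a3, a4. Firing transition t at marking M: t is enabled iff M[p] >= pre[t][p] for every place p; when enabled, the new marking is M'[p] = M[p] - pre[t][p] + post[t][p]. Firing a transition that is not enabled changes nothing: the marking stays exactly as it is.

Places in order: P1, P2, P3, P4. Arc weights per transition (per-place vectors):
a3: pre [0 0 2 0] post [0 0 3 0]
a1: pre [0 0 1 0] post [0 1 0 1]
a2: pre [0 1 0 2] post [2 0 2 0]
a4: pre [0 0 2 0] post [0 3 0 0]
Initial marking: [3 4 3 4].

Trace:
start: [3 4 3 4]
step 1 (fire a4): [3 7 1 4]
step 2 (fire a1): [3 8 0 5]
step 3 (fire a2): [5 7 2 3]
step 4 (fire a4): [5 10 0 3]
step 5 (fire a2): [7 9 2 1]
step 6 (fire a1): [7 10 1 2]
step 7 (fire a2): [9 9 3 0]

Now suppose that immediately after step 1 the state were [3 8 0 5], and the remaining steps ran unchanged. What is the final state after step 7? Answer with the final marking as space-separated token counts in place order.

state after step 1 := [3 8 0 5]
step 2 (fire a1): [3 8 0 5]
step 3 (fire a2): [5 7 2 3]
step 4 (fire a4): [5 10 0 3]
step 5 (fire a2): [7 9 2 1]
step 6 (fire a1): [7 10 1 2]
step 7 (fire a2): [9 9 3 0]

9 9 3 0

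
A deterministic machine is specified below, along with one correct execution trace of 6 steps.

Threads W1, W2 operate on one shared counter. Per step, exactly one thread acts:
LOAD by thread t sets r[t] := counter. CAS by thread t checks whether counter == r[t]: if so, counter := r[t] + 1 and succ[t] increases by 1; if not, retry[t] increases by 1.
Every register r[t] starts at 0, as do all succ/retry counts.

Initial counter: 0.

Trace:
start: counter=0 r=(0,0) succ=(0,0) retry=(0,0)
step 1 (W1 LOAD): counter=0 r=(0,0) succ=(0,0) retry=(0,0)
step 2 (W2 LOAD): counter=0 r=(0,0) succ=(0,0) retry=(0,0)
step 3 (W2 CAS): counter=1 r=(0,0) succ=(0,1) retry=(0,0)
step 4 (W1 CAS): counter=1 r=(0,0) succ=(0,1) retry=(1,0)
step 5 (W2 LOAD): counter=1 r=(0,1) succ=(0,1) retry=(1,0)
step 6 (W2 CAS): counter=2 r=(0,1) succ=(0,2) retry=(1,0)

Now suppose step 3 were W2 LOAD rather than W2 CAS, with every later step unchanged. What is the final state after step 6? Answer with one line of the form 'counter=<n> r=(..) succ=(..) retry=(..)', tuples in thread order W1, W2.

counter=2 r=(0,1) succ=(1,1) retry=(0,0)

(re-executing from step 3 with the substitution; state before step 3: counter=0 r=(0,0) succ=(0,0) retry=(0,0))
step 3 (W2 LOAD): counter=0 r=(0,0) succ=(0,0) retry=(0,0)
step 4 (W1 CAS): counter=1 r=(0,0) succ=(1,0) retry=(0,0)
step 5 (W2 LOAD): counter=1 r=(0,1) succ=(1,0) retry=(0,0)
step 6 (W2 CAS): counter=2 r=(0,1) succ=(1,1) retry=(0,0)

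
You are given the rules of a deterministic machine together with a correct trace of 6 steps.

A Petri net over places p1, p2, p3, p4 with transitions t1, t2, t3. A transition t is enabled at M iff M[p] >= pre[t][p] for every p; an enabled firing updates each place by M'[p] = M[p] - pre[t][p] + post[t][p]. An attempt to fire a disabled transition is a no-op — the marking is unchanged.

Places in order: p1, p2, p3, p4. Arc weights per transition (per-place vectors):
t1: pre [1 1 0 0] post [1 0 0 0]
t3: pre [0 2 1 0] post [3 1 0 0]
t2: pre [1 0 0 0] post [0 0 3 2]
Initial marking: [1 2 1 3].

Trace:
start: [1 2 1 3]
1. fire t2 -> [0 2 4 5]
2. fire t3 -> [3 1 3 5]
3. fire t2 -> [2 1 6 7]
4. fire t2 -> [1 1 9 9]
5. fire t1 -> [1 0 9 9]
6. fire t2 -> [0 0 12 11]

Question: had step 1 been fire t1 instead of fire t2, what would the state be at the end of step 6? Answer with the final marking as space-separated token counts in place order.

0 1 4 5

(re-executing from step 1 with the substitution; state before step 1: [1 2 1 3])
1. fire t1 -> [1 1 1 3]
2. fire t3 -> [1 1 1 3]
3. fire t2 -> [0 1 4 5]
4. fire t2 -> [0 1 4 5]
5. fire t1 -> [0 1 4 5]
6. fire t2 -> [0 1 4 5]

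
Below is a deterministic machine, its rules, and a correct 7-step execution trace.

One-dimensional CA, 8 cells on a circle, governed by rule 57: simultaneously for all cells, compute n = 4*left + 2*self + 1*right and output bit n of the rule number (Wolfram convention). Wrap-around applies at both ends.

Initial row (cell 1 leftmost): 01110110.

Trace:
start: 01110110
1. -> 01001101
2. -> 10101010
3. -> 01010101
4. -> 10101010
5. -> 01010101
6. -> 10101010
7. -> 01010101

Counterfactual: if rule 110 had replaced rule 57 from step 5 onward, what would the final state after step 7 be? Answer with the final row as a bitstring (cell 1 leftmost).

(re-executing steps 5..7 under rule 110; state before step 5: 10101010)
5. -> 11111111
6. -> 00000000
7. -> 00000000

00000000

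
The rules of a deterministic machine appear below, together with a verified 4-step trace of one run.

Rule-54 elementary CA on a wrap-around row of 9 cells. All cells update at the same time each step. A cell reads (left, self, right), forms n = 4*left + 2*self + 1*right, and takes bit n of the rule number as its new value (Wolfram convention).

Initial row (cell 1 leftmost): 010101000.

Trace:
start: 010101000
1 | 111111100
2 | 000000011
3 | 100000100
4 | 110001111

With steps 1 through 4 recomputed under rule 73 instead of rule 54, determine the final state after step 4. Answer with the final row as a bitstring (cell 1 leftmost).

000100011

(re-executing steps 1..4 under rule 73; state before step 1: 010101000)
1 | 000000011
2 | 011111011
3 | 010001011
4 | 000100011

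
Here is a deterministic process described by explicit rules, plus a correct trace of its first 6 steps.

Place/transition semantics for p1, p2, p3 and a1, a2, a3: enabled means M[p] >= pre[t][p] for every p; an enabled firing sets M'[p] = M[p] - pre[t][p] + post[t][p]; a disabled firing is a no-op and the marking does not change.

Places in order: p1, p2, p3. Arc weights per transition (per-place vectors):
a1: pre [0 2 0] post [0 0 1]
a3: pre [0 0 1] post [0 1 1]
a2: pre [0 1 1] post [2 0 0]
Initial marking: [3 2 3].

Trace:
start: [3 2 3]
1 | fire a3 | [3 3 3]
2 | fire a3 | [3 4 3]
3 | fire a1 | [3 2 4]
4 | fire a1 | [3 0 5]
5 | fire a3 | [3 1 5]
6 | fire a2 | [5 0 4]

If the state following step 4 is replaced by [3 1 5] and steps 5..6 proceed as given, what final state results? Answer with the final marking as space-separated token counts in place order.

5 1 4

state after step 4 := [3 1 5]
5 | fire a3 | [3 2 5]
6 | fire a2 | [5 1 4]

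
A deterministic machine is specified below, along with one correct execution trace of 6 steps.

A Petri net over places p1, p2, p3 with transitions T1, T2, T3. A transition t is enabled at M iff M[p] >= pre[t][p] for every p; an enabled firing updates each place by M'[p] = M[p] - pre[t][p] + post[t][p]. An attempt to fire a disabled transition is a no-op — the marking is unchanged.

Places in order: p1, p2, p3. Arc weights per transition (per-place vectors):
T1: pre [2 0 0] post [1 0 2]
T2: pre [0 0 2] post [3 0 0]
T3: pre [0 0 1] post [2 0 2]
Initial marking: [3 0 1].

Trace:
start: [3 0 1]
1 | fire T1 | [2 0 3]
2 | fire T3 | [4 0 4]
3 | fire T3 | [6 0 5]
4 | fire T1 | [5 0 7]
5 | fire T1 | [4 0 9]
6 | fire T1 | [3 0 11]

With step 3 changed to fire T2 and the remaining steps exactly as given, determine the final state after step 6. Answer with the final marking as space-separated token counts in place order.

(re-executing from step 3 with the substitution; state before step 3: [4 0 4])
3 | fire T2 | [7 0 2]
4 | fire T1 | [6 0 4]
5 | fire T1 | [5 0 6]
6 | fire T1 | [4 0 8]

4 0 8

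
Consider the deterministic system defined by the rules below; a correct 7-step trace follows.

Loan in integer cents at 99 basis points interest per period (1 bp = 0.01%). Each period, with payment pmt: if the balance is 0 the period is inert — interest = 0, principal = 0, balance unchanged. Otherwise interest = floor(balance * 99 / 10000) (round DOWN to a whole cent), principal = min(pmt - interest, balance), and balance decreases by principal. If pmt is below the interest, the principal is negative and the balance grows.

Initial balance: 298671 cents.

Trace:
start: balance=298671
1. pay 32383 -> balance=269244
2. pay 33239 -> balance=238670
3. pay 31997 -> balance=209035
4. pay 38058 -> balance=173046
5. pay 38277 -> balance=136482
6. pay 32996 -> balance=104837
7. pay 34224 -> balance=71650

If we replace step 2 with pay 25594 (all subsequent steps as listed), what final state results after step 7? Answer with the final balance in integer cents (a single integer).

(re-executing from step 2 with the substitution; state before step 2: balance=269244)
2. pay 25594 -> balance=246315
3. pay 31997 -> balance=216756
4. pay 38058 -> balance=180843
5. pay 38277 -> balance=144356
6. pay 32996 -> balance=112789
7. pay 34224 -> balance=79681

79681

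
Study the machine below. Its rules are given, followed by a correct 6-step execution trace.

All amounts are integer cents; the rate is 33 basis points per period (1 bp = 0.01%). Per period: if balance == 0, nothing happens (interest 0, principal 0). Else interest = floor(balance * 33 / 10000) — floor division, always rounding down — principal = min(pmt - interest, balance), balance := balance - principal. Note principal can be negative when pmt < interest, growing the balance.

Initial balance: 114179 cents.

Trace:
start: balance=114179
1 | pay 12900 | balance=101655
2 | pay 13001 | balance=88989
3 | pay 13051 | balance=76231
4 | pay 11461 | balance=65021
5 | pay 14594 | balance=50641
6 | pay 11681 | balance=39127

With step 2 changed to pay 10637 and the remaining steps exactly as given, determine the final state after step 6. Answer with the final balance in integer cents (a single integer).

(re-executing from step 2 with the substitution; state before step 2: balance=101655)
2 | pay 10637 | balance=91353
3 | pay 13051 | balance=78603
4 | pay 11461 | balance=67401
5 | pay 14594 | balance=53029
6 | pay 11681 | balance=41522

41522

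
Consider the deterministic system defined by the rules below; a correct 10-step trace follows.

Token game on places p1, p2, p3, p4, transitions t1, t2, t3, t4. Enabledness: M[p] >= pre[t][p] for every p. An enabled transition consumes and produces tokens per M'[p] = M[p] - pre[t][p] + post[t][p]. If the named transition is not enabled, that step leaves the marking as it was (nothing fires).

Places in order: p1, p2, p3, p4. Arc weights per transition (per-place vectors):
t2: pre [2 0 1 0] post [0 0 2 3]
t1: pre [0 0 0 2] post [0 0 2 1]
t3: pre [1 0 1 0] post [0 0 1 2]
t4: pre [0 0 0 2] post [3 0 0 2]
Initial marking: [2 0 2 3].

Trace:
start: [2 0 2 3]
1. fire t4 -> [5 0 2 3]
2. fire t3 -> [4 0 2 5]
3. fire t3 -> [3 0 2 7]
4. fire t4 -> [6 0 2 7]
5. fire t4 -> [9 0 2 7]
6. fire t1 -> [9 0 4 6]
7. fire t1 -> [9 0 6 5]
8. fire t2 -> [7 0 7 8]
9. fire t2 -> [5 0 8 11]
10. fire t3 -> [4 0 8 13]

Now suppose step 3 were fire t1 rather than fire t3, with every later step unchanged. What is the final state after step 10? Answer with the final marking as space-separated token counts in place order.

(re-executing from step 3 with the substitution; state before step 3: [4 0 2 5])
3. fire t1 -> [4 0 4 4]
4. fire t4 -> [7 0 4 4]
5. fire t4 -> [10 0 4 4]
6. fire t1 -> [10 0 6 3]
7. fire t1 -> [10 0 8 2]
8. fire t2 -> [8 0 9 5]
9. fire t2 -> [6 0 10 8]
10. fire t3 -> [5 0 10 10]

5 0 10 10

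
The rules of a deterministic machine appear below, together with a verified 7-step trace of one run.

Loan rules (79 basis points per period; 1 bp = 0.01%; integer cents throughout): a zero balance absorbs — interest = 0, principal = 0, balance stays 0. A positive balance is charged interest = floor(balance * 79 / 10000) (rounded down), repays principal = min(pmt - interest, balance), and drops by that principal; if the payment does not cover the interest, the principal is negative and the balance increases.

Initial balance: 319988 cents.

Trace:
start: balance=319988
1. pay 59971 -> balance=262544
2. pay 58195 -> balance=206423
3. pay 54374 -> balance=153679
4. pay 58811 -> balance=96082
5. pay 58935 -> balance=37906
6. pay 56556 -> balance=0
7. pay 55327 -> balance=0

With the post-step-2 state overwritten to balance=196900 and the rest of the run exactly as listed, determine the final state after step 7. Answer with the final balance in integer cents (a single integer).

0

state after step 2 := balance=196900
3. pay 54374 -> balance=144081
4. pay 58811 -> balance=86408
5. pay 58935 -> balance=28155
6. pay 56556 -> balance=0
7. pay 55327 -> balance=0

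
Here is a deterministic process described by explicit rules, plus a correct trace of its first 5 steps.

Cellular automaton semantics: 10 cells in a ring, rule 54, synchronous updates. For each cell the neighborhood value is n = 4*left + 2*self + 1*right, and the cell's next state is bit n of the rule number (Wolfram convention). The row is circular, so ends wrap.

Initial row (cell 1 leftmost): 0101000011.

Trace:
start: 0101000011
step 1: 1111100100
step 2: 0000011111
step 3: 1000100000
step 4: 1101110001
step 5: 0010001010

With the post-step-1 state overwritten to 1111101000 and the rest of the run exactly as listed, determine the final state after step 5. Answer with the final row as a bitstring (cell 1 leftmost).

state after step 1 := 1111101000
step 2: 0000011101
step 3: 1000100011
step 4: 0101110100
step 5: 1110001110

1110001110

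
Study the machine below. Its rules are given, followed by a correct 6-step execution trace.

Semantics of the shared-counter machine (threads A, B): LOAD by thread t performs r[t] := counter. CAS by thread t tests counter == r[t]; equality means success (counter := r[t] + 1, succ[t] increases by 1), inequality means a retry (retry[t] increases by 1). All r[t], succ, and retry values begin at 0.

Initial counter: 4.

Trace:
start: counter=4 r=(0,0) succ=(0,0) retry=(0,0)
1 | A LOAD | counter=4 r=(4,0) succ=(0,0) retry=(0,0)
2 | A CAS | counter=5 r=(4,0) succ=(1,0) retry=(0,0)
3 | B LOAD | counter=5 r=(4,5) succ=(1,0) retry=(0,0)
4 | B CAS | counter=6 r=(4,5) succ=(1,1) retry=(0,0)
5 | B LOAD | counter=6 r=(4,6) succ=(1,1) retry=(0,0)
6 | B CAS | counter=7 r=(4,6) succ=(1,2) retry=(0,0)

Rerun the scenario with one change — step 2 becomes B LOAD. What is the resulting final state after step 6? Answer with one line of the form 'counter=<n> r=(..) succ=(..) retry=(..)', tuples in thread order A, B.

(re-executing from step 2 with the substitution; state before step 2: counter=4 r=(4,0) succ=(0,0) retry=(0,0))
2 | B LOAD | counter=4 r=(4,4) succ=(0,0) retry=(0,0)
3 | B LOAD | counter=4 r=(4,4) succ=(0,0) retry=(0,0)
4 | B CAS | counter=5 r=(4,4) succ=(0,1) retry=(0,0)
5 | B LOAD | counter=5 r=(4,5) succ=(0,1) retry=(0,0)
6 | B CAS | counter=6 r=(4,5) succ=(0,2) retry=(0,0)

counter=6 r=(4,5) succ=(0,2) retry=(0,0)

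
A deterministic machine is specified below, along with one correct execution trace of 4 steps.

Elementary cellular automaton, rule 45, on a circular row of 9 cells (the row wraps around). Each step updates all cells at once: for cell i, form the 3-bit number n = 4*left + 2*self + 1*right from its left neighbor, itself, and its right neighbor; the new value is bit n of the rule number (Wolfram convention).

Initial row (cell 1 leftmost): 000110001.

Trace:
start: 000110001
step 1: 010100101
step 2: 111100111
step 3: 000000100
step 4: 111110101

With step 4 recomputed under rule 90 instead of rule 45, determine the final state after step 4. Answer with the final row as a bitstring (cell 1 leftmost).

(re-executing step 4 under rule 90; state before step 4: 000000100)
step 4: 000001010

000001010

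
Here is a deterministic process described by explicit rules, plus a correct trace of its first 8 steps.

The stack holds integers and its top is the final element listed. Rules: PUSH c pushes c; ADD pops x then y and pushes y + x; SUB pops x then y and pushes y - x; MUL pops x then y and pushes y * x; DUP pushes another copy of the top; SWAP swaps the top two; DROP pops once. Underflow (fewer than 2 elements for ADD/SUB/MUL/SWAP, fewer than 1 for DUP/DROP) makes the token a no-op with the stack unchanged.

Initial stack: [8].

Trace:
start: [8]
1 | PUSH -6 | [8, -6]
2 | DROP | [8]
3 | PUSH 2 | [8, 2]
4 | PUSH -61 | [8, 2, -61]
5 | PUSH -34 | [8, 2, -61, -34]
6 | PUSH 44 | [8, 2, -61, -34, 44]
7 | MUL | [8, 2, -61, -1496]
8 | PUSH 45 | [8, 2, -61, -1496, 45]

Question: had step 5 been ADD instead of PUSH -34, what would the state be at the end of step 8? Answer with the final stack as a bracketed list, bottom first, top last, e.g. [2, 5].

(re-executing from step 5 with the substitution; state before step 5: [8, 2, -61])
5 | ADD | [8, -59]
6 | PUSH 44 | [8, -59, 44]
7 | MUL | [8, -2596]
8 | PUSH 45 | [8, -2596, 45]

[8, -2596, 45]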